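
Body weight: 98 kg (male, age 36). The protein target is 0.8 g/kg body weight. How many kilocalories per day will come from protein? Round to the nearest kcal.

Protein = 0.8 g/kg × 98 kg = 78.4 g/day.
Protein energy = 78.4 g × 4 kcal/g = 313.6 kcal/day.

314 kcal/day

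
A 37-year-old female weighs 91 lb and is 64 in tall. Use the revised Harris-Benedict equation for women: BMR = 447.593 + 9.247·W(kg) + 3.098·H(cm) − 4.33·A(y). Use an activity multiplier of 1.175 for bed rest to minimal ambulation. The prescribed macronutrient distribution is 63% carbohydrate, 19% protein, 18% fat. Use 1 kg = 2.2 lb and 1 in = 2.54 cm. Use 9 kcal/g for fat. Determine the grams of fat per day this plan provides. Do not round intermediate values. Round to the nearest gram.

28 g/day

Convert to metric: weight = 91 ÷ 2.2 = 41.3636 kg; height = 64 × 2.54 = 162.56 cm.
Harris-Benedict: BMR = 447.593 + 9.247(41.3636) + 3.098(162.56) − 4.33(37) = 1173.4834 kcal/day.
TEE = 1173.4834 × 1.175 = 1378.843 kcal/day.
Fat energy = 18% × 1378.843 = 248.1917 kcal.
Fat = 248.1917 ÷ 9 kcal/g = 27.5769 g.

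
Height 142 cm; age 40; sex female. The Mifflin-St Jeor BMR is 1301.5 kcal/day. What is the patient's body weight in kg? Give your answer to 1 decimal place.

1301.5 = 10·W + 6.25(142) − 5(40) − 161
10·W = 1301.5 − 526.5 = 775, so W = 77.5 kg.

77.5 kg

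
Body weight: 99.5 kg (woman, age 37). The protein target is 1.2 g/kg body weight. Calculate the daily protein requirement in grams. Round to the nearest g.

119 g/day

Protein = 1.2 g/kg × 99.5 kg = 119.4 g/day.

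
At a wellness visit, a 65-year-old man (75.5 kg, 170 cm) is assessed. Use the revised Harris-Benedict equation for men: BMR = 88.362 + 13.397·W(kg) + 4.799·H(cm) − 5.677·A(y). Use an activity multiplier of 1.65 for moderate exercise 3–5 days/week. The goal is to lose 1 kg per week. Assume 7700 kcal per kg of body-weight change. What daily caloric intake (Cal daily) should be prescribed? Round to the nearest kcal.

1452 Cal daily

Harris-Benedict: BMR = 88.362 + 13.397(75.5) + 4.799(170) − 5.677(65) = 1546.6605 kcal/day.
TEE = 1546.6605 × 1.65 = 2551.9898 kcal/day.
Required daily deficit = 1 × 7700 ÷ 7 = 1100 kcal/day.
Target intake = 2551.9898 − 1100 = 1451.9898 kcal/day.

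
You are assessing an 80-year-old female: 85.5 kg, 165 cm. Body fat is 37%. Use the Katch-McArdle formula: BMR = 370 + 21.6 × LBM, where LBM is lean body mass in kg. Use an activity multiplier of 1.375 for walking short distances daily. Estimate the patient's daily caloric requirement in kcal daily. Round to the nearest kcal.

LBM = 85.5 × (1 − 0.37) = 53.865 kg. Katch-McArdle: BMR = 370 + 21.6 × 53.865 = 1533.484 kcal/day.
TEE = BMR × activity factor = 1533.484 × 1.375 = 2108.5405 kcal/day.

2109 kcal daily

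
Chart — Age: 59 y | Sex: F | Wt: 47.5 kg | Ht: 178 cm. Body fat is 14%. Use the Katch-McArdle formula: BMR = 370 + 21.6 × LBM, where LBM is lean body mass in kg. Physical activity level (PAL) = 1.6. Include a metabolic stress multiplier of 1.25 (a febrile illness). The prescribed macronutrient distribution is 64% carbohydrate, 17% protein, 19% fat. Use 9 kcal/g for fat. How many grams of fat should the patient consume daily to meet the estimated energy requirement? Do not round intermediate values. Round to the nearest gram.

LBM = 47.5 × (1 − 0.14) = 40.85 kg. Katch-McArdle: BMR = 370 + 21.6 × 40.85 = 1252.36 kcal/day.
TEE = 1252.36 × 1.6 = 2003.776 kcal/day.
With stress factor 1.25: 2003.776 × 1.25 = 2504.72 kcal/day.
Fat energy = 19% × 2504.72 = 475.8968 kcal.
Fat = 475.8968 ÷ 9 kcal/g = 52.8774 g.

53 g/day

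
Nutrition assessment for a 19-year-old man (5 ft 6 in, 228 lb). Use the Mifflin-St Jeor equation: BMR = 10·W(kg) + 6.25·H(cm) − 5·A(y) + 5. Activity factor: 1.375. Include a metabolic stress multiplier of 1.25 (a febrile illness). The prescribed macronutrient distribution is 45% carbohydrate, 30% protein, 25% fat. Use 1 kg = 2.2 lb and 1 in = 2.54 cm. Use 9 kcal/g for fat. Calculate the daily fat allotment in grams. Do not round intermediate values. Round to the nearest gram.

Convert to metric: weight = 228 ÷ 2.2 = 103.6364 kg; height = (5×12 + 6) × 2.54 = 66 × 2.54 = 167.64 cm.
Mifflin-St Jeor (male): BMR = 10(103.6364) + 6.25(167.64) − 5(19) + 5 = 1036.3636 + 1047.75 − 95 + 5 = 1994.1136 kcal/day.
TEE = 1994.1136 × 1.375 = 2741.9063 kcal/day.
With stress factor 1.25: 2741.9063 × 1.25 = 3427.3828 kcal/day.
Fat energy = 25% × 3427.3828 = 856.8457 kcal.
Fat = 856.8457 ÷ 9 kcal/g = 95.2051 g.

95 g/day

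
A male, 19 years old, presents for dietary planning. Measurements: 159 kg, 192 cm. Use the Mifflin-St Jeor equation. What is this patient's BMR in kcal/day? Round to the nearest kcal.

Mifflin-St Jeor (male): BMR = 10(159) + 6.25(192) − 5(19) + 5 = 1590 + 1200 − 95 + 5 = 2700 kcal/day.

2700 kcal/day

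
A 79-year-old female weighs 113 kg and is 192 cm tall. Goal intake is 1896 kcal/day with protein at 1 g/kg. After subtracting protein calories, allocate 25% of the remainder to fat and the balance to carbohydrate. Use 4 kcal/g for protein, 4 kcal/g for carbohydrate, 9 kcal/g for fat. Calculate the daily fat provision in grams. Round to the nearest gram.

Protein = 1 × 113 = 113 g → 113 × 4 = 452 kcal.
Non-protein calories = 1896 − 452 = 1444 kcal.
Fat: 25% × 1444 = 361 kcal; carbohydrate: 1083 kcal.
Fat: 361 kcal ÷ 9 kcal/g = 40.1111 g.

40 g/day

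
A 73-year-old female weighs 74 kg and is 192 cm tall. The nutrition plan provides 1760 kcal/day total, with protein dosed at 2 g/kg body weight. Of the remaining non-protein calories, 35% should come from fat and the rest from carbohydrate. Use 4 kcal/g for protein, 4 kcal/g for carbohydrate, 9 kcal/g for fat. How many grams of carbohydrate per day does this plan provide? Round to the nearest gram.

Protein = 2 × 74 = 148 g → 148 × 4 = 592 kcal.
Non-protein calories = 1760 − 592 = 1168 kcal.
Fat: 35% × 1168 = 408.8 kcal; carbohydrate: 759.2 kcal.
Carbohydrate: 759.2 kcal ÷ 4 kcal/g = 189.8 g.

190 g/day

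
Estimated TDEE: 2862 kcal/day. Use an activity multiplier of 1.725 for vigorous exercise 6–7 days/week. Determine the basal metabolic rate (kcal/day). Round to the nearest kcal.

1659 kcal/day

BMR = TEE ÷ activity factor = 2862 ÷ 1.725 = 1659.1304 kcal/day.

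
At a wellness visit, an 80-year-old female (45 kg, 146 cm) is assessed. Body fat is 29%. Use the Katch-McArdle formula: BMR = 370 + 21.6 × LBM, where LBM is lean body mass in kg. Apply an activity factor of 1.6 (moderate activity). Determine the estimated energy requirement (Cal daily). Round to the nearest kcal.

1696 Cal daily

LBM = 45 × (1 − 0.29) = 31.95 kg. Katch-McArdle: BMR = 370 + 21.6 × 31.95 = 1060.12 kcal/day.
TEE = BMR × activity factor = 1060.12 × 1.6 = 1696.192 kcal/day.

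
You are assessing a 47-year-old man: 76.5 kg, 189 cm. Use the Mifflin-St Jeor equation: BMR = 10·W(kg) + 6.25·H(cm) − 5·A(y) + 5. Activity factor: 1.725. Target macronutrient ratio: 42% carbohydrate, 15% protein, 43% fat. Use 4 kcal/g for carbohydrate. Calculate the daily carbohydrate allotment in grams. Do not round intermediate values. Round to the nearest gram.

Mifflin-St Jeor (male): BMR = 10(76.5) + 6.25(189) − 5(47) + 5 = 765 + 1181.25 − 235 + 5 = 1716.25 kcal/day.
TEE = 1716.25 × 1.725 = 2960.5313 kcal/day.
Carbohydrate energy = 42% × 2960.5313 = 1243.4231 kcal.
Carbohydrate = 1243.4231 ÷ 4 kcal/g = 310.8558 g.

311 g/day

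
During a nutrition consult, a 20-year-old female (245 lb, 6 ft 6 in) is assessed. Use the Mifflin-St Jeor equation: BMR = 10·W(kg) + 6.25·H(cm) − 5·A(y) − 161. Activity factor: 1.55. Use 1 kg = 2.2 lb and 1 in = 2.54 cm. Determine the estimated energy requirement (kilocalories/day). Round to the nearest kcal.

Convert to metric: weight = 245 ÷ 2.2 = 111.3636 kg; height = (6×12 + 6) × 2.54 = 78 × 2.54 = 198.12 cm.
Mifflin-St Jeor (female): BMR = 10(111.3636) + 6.25(198.12) − 5(20) − 161 = 1113.6364 + 1238.25 − 100 − 161 = 2090.8864 kcal/day.
TEE = BMR × activity factor = 2090.8864 × 1.55 = 3240.8739 kcal/day.

3241 kilocalories/day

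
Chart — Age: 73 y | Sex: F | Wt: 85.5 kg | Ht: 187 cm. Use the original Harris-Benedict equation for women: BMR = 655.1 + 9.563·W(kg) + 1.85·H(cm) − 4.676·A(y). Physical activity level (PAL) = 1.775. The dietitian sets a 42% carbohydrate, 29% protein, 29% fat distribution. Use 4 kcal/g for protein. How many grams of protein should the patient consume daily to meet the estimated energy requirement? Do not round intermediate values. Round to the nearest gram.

190 g/day

Harris-Benedict: BMR = 655.1 + 9.563(85.5) + 1.85(187) − 4.676(73) = 1477.3385 kcal/day.
TEE = 1477.3385 × 1.775 = 2622.2758 kcal/day.
Protein energy = 29% × 2622.2758 = 760.46 kcal.
Protein = 760.46 ÷ 4 kcal/g = 190.115 g.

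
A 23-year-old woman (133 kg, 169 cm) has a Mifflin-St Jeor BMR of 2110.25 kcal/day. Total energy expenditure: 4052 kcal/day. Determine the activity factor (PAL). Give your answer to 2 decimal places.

1.92

Activity factor = TEE ÷ BMR = 4052 ÷ 2110.25 = 1.92.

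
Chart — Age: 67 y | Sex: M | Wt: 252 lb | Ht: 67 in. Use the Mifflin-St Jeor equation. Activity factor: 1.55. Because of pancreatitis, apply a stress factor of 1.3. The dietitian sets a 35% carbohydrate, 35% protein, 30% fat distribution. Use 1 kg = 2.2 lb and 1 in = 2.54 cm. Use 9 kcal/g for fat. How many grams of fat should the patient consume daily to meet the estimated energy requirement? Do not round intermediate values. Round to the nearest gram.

126 g/day

Convert to metric: weight = 252 ÷ 2.2 = 114.5455 kg; height = 67 × 2.54 = 170.18 cm.
Mifflin-St Jeor (male): BMR = 10(114.5455) + 6.25(170.18) − 5(67) + 5 = 1145.4545 + 1063.625 − 335 + 5 = 1879.0795 kcal/day.
TEE = 1879.0795 × 1.55 = 2912.5733 kcal/day.
With stress factor 1.3: 2912.5733 × 1.3 = 3786.3453 kcal/day.
Fat energy = 30% × 3786.3453 = 1135.9036 kcal.
Fat = 1135.9036 ÷ 9 kcal/g = 126.2115 g.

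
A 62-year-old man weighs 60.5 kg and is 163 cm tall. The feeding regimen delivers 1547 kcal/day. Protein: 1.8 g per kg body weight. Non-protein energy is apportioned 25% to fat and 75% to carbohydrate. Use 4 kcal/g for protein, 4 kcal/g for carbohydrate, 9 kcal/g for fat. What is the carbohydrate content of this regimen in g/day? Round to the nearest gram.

208 g/day

Protein = 1.8 × 60.5 = 108.9 g → 108.9 × 4 = 435.6 kcal.
Non-protein calories = 1547 − 435.6 = 1111.4 kcal.
Fat: 25% × 1111.4 = 277.85 kcal; carbohydrate: 833.55 kcal.
Carbohydrate: 833.55 kcal ÷ 4 kcal/g = 208.3875 g.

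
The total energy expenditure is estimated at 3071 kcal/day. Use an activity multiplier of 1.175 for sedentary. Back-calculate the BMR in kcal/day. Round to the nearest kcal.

2614 kcal/day

BMR = TEE ÷ activity factor = 3071 ÷ 1.175 = 2613.617 kcal/day.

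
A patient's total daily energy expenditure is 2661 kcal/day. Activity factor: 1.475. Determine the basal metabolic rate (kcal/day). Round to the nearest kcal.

1804 kcal/day

BMR = TEE ÷ activity factor = 2661 ÷ 1.475 = 1804.0678 kcal/day.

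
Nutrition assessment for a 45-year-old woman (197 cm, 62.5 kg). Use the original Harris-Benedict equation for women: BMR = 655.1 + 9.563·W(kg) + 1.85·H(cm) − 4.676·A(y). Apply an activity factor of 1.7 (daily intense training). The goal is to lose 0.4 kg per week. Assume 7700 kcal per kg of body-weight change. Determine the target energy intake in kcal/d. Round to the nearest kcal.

1952 kcal/d

Harris-Benedict: BMR = 655.1 + 9.563(62.5) + 1.85(197) − 4.676(45) = 1406.8175 kcal/day.
TEE = 1406.8175 × 1.7 = 2391.5898 kcal/day.
Required daily deficit = 0.4 × 7700 ÷ 7 = 440 kcal/day.
Target intake = 2391.5898 − 440 = 1951.5898 kcal/day.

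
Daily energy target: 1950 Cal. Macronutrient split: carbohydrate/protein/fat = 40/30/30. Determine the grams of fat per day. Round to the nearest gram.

Fat energy = 30% × 1950 = 585 kcal.
At 9 kcal/g: 585 ÷ 9 = 65 g.

65 g/day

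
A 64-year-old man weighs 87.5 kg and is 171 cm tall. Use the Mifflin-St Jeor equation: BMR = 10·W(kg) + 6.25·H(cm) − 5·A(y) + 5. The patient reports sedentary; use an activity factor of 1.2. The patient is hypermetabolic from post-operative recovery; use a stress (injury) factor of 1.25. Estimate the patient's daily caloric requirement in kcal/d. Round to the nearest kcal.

2443 kcal/d

Mifflin-St Jeor (male): BMR = 10(87.5) + 6.25(171) − 5(64) + 5 = 875 + 1068.75 − 320 + 5 = 1628.75 kcal/day.
TEE = BMR × activity factor = 1628.75 × 1.2 = 1954.5 kcal/day.
Apply stress factor: 1954.5 × 1.25 = 2443.125 kcal/day.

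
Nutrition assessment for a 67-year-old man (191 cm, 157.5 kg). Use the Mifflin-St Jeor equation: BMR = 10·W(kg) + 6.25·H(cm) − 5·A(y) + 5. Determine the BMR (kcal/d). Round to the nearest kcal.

2439 kcal/d

Mifflin-St Jeor (male): BMR = 10(157.5) + 6.25(191) − 5(67) + 5 = 1575 + 1193.75 − 335 + 5 = 2438.75 kcal/day.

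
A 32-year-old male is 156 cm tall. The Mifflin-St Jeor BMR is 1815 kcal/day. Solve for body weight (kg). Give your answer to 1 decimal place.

99.5 kg

1815 = 10·W + 6.25(156) − 5(32) + 5
10·W = 1815 − 820 = 995, so W = 99.5 kg.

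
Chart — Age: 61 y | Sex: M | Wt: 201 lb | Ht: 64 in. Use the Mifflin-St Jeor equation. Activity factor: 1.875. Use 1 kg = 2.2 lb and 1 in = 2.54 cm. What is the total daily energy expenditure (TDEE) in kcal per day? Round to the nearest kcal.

Convert to metric: weight = 201 ÷ 2.2 = 91.3636 kg; height = 64 × 2.54 = 162.56 cm.
Mifflin-St Jeor (male): BMR = 10(91.3636) + 6.25(162.56) − 5(61) + 5 = 913.6364 + 1016 − 305 + 5 = 1629.6364 kcal/day.
TEE = BMR × activity factor = 1629.6364 × 1.875 = 3055.5682 kcal/day.

3056 kcal per day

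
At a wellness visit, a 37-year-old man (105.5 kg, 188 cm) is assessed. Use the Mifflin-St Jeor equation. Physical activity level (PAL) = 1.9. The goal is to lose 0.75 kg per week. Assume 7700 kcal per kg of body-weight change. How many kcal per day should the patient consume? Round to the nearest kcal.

Mifflin-St Jeor (male): BMR = 10(105.5) + 6.25(188) − 5(37) + 5 = 1055 + 1175 − 185 + 5 = 2050 kcal/day.
TEE = 2050 × 1.9 = 3895 kcal/day.
Required daily deficit = 0.75 × 7700 ÷ 7 = 825 kcal/day.
Target intake = 3895 − 825 = 3070 kcal/day.

3070 kcal per day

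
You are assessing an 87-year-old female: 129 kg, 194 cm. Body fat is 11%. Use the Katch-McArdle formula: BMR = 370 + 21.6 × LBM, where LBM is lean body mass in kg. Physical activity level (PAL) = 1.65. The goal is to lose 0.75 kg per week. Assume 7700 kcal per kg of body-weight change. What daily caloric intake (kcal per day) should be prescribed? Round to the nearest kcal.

LBM = 129 × (1 − 0.11) = 114.81 kg. Katch-McArdle: BMR = 370 + 21.6 × 114.81 = 2849.896 kcal/day.
TEE = 2849.896 × 1.65 = 4702.3284 kcal/day.
Required daily deficit = 0.75 × 7700 ÷ 7 = 825 kcal/day.
Target intake = 4702.3284 − 825 = 3877.3284 kcal/day.

3877 kcal per day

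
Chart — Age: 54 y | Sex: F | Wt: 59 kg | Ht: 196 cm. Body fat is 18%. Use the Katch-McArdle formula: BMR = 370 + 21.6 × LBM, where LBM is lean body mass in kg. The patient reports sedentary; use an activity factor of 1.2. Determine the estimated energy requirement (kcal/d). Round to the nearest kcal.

LBM = 59 × (1 − 0.18) = 48.38 kg. Katch-McArdle: BMR = 370 + 21.6 × 48.38 = 1415.008 kcal/day.
TEE = BMR × activity factor = 1415.008 × 1.2 = 1698.0096 kcal/day.

1698 kcal/d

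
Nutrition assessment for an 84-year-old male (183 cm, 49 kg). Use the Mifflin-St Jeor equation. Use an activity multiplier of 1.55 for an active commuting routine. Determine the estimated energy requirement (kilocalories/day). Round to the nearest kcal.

1889 kilocalories/day

Mifflin-St Jeor (male): BMR = 10(49) + 6.25(183) − 5(84) + 5 = 490 + 1143.75 − 420 + 5 = 1218.75 kcal/day.
TEE = BMR × activity factor = 1218.75 × 1.55 = 1889.0625 kcal/day.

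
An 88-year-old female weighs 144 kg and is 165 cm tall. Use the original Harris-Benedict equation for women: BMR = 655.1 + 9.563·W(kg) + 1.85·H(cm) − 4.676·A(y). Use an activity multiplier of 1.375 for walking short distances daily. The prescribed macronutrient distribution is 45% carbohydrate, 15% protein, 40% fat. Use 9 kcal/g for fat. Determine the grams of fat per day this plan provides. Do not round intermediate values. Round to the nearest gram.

118 g/day

Harris-Benedict: BMR = 655.1 + 9.563(144) + 1.85(165) − 4.676(88) = 1925.934 kcal/day.
TEE = 1925.934 × 1.375 = 2648.1593 kcal/day.
Fat energy = 40% × 2648.1593 = 1059.2637 kcal.
Fat = 1059.2637 ÷ 9 kcal/g = 117.696 g.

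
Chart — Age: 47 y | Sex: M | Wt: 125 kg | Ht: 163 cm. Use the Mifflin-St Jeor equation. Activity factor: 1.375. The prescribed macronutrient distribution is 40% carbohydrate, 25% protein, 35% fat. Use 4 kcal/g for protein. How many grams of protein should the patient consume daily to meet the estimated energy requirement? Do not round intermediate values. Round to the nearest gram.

Mifflin-St Jeor (male): BMR = 10(125) + 6.25(163) − 5(47) + 5 = 1250 + 1018.75 − 235 + 5 = 2038.75 kcal/day.
TEE = 2038.75 × 1.375 = 2803.2813 kcal/day.
Protein energy = 25% × 2803.2813 = 700.8203 kcal.
Protein = 700.8203 ÷ 4 kcal/g = 175.2051 g.

175 g/day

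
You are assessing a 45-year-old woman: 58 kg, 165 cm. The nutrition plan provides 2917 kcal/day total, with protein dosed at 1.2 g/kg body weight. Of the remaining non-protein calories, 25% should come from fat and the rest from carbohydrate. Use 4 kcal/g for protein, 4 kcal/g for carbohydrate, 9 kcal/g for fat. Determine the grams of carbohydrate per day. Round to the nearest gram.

495 g/day

Protein = 1.2 × 58 = 69.6 g → 69.6 × 4 = 278.4 kcal.
Non-protein calories = 2917 − 278.4 = 2638.6 kcal.
Fat: 25% × 2638.6 = 659.65 kcal; carbohydrate: 1978.95 kcal.
Carbohydrate: 1978.95 kcal ÷ 4 kcal/g = 494.7375 g.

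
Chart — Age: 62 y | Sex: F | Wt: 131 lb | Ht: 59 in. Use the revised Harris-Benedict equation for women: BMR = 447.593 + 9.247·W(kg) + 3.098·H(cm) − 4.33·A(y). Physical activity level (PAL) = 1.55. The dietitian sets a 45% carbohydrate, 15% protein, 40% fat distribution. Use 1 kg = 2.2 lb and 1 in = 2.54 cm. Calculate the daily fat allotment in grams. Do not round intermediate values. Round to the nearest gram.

Convert to metric: weight = 131 ÷ 2.2 = 59.5455 kg; height = 59 × 2.54 = 149.86 cm.
Harris-Benedict: BMR = 447.593 + 9.247(59.5455) + 3.098(149.86) − 4.33(62) = 1194.0161 kcal/day.
TEE = 1194.0161 × 1.55 = 1850.725 kcal/day.
Fat energy = 40% × 1850.725 = 740.29 kcal.
Fat = 740.29 ÷ 9 kcal/g = 82.2544 g.

82 g/day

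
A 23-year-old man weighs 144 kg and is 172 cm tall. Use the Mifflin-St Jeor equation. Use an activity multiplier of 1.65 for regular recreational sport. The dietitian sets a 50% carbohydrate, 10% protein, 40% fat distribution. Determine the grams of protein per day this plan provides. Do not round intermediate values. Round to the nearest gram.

Mifflin-St Jeor (male): BMR = 10(144) + 6.25(172) − 5(23) + 5 = 1440 + 1075 − 115 + 5 = 2405 kcal/day.
TEE = 2405 × 1.65 = 3968.25 kcal/day.
Protein energy = 10% × 3968.25 = 396.825 kcal.
Protein = 396.825 ÷ 4 kcal/g = 99.2063 g.

99 g/day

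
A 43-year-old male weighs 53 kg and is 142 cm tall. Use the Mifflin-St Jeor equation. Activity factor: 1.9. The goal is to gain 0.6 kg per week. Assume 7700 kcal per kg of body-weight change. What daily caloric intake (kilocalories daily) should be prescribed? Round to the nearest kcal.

Mifflin-St Jeor (male): BMR = 10(53) + 6.25(142) − 5(43) + 5 = 530 + 887.5 − 215 + 5 = 1207.5 kcal/day.
TEE = 1207.5 × 1.9 = 2294.25 kcal/day.
Required daily surplus = 0.6 × 7700 ÷ 7 = 660 kcal/day.
Target intake = 2294.25 + 660 = 2954.25 kcal/day.

2954 kilocalories daily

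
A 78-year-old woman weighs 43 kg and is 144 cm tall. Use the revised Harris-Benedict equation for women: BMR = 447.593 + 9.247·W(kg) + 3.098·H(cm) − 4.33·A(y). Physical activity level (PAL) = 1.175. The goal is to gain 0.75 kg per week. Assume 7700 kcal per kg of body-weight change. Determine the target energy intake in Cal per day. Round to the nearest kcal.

Harris-Benedict: BMR = 447.593 + 9.247(43) + 3.098(144) − 4.33(78) = 953.586 kcal/day.
TEE = 953.586 × 1.175 = 1120.4636 kcal/day.
Required daily surplus = 0.75 × 7700 ÷ 7 = 825 kcal/day.
Target intake = 1120.4636 + 825 = 1945.4636 kcal/day.

1945 Cal per day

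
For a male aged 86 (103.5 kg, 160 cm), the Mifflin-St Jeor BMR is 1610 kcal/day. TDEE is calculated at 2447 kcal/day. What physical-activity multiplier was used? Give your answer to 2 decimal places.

1.52

Activity factor = TEE ÷ BMR = 2447 ÷ 1610 = 1.52.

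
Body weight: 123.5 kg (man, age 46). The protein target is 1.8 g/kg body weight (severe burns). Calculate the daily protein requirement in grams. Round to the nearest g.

Protein = 1.8 g/kg × 123.5 kg = 222.3 g/day.

222 g/day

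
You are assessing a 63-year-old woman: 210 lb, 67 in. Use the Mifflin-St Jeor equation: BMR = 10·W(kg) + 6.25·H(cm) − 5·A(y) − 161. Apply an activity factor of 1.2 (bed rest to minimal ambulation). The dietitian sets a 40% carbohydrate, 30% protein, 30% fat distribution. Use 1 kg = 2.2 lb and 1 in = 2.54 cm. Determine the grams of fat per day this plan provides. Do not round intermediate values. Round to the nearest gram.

62 g/day

Convert to metric: weight = 210 ÷ 2.2 = 95.4545 kg; height = 67 × 2.54 = 170.18 cm.
Mifflin-St Jeor (female): BMR = 10(95.4545) + 6.25(170.18) − 5(63) − 161 = 954.5455 + 1063.625 − 315 − 161 = 1542.1705 kcal/day.
TEE = 1542.1705 × 1.2 = 1850.6045 kcal/day.
Fat energy = 30% × 1850.6045 = 555.1814 kcal.
Fat = 555.1814 ÷ 9 kcal/g = 61.6868 g.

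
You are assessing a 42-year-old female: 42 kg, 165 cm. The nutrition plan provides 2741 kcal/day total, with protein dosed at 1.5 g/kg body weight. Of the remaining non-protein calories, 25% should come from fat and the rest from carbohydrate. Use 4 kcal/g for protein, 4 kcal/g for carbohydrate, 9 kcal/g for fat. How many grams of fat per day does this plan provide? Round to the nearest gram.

Protein = 1.5 × 42 = 63 g → 63 × 4 = 252 kcal.
Non-protein calories = 2741 − 252 = 2489 kcal.
Fat: 25% × 2489 = 622.25 kcal; carbohydrate: 1866.75 kcal.
Fat: 622.25 kcal ÷ 9 kcal/g = 69.1389 g.

69 g/day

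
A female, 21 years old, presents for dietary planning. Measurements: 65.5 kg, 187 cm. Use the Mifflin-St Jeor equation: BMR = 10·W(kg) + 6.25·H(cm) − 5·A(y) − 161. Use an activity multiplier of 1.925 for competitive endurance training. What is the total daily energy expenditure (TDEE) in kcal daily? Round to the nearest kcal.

2999 kcal daily

Mifflin-St Jeor (female): BMR = 10(65.5) + 6.25(187) − 5(21) − 161 = 655 + 1168.75 − 105 − 161 = 1557.75 kcal/day.
TEE = BMR × activity factor = 1557.75 × 1.925 = 2998.6688 kcal/day.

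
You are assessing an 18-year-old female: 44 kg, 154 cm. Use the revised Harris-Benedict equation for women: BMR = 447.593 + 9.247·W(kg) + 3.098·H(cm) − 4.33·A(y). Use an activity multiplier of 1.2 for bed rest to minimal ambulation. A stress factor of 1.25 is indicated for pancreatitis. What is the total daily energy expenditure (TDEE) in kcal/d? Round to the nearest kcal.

Harris-Benedict: BMR = 447.593 + 9.247(44) + 3.098(154) − 4.33(18) = 1253.613 kcal/day.
TEE = BMR × activity factor = 1253.613 × 1.2 = 1504.3356 kcal/day.
Apply stress factor: 1504.3356 × 1.25 = 1880.4195 kcal/day.

1880 kcal/d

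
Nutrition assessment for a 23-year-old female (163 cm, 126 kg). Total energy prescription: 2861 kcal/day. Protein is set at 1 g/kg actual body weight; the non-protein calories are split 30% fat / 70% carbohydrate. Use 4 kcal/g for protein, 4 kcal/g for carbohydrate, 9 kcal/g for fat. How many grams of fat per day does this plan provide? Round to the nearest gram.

79 g/day

Protein = 1 × 126 = 126 g → 126 × 4 = 504 kcal.
Non-protein calories = 2861 − 504 = 2357 kcal.
Fat: 30% × 2357 = 707.1 kcal; carbohydrate: 1649.9 kcal.
Fat: 707.1 kcal ÷ 9 kcal/g = 78.5667 g.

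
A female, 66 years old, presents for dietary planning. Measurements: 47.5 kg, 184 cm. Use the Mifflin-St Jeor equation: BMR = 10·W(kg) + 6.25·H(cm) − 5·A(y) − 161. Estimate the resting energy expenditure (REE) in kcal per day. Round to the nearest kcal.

1134 kcal per day

Mifflin-St Jeor (female): BMR = 10(47.5) + 6.25(184) − 5(66) − 161 = 475 + 1150 − 330 − 161 = 1134 kcal/day.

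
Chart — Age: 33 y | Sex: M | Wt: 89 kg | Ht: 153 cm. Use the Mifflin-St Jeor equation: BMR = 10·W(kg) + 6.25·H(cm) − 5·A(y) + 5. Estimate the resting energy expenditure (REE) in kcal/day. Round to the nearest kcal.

Mifflin-St Jeor (male): BMR = 10(89) + 6.25(153) − 5(33) + 5 = 890 + 956.25 − 165 + 5 = 1686.25 kcal/day.

1686 kcal/day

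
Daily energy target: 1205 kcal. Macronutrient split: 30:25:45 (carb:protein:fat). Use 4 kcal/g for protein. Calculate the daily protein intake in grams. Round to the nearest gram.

Protein energy = 25% × 1205 = 301.25 kcal.
At 4 kcal/g: 301.25 ÷ 4 = 75.3125 g.

75 g/day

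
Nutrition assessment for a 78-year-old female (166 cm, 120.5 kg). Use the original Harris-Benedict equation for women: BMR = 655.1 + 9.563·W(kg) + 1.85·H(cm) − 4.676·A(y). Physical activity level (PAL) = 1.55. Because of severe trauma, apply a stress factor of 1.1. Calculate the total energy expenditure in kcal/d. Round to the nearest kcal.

Harris-Benedict: BMR = 655.1 + 9.563(120.5) + 1.85(166) − 4.676(78) = 1749.8135 kcal/day.
TEE = BMR × activity factor = 1749.8135 × 1.55 = 2712.2109 kcal/day.
Apply stress factor: 2712.2109 × 1.1 = 2983.432 kcal/day.

2983 kcal/d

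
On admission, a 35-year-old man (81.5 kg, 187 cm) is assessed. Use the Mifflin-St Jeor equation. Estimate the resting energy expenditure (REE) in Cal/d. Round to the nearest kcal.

1814 Cal/d

Mifflin-St Jeor (male): BMR = 10(81.5) + 6.25(187) − 5(35) + 5 = 815 + 1168.75 − 175 + 5 = 1813.75 kcal/day.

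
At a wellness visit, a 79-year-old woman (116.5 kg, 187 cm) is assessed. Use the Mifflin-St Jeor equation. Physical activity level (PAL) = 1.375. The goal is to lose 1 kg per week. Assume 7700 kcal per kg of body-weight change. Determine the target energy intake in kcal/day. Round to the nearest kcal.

Mifflin-St Jeor (female): BMR = 10(116.5) + 6.25(187) − 5(79) − 161 = 1165 + 1168.75 − 395 − 161 = 1777.75 kcal/day.
TEE = 1777.75 × 1.375 = 2444.4063 kcal/day.
Required daily deficit = 1 × 7700 ÷ 7 = 1100 kcal/day.
Target intake = 2444.4063 − 1100 = 1344.4063 kcal/day.

1344 kcal/day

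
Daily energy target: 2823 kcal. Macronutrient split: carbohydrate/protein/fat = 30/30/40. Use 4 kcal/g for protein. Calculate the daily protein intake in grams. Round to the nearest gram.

Protein energy = 30% × 2823 = 846.9 kcal.
At 4 kcal/g: 846.9 ÷ 4 = 211.725 g.

212 g/day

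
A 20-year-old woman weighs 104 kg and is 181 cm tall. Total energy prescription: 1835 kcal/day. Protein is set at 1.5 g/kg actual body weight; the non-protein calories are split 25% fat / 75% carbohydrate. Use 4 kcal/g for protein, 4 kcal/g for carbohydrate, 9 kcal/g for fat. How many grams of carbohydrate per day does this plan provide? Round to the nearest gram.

227 g/day

Protein = 1.5 × 104 = 156 g → 156 × 4 = 624 kcal.
Non-protein calories = 1835 − 624 = 1211 kcal.
Fat: 25% × 1211 = 302.75 kcal; carbohydrate: 908.25 kcal.
Carbohydrate: 908.25 kcal ÷ 4 kcal/g = 227.0625 g.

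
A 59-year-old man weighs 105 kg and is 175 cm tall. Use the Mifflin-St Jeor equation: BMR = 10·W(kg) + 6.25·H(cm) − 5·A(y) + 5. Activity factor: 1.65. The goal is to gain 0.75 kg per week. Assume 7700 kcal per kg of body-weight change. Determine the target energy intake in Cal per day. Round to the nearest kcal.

Mifflin-St Jeor (male): BMR = 10(105) + 6.25(175) − 5(59) + 5 = 1050 + 1093.75 − 295 + 5 = 1853.75 kcal/day.
TEE = 1853.75 × 1.65 = 3058.6875 kcal/day.
Required daily surplus = 0.75 × 7700 ÷ 7 = 825 kcal/day.
Target intake = 3058.6875 + 825 = 3883.6875 kcal/day.

3884 Cal per day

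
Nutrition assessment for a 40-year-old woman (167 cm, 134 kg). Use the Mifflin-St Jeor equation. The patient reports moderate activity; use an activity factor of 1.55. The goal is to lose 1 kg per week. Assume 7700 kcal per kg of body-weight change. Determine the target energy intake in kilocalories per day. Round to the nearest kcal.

Mifflin-St Jeor (female): BMR = 10(134) + 6.25(167) − 5(40) − 161 = 1340 + 1043.75 − 200 − 161 = 2022.75 kcal/day.
TEE = 2022.75 × 1.55 = 3135.2625 kcal/day.
Required daily deficit = 1 × 7700 ÷ 7 = 1100 kcal/day.
Target intake = 3135.2625 − 1100 = 2035.2625 kcal/day.

2035 kilocalories per day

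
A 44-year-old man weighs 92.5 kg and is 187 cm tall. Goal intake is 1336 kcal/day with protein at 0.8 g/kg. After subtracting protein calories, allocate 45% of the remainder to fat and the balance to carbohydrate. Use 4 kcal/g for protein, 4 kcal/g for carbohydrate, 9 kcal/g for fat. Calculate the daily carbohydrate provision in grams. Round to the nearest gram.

Protein = 0.8 × 92.5 = 74 g → 74 × 4 = 296 kcal.
Non-protein calories = 1336 − 296 = 1040 kcal.
Fat: 45% × 1040 = 468 kcal; carbohydrate: 572 kcal.
Carbohydrate: 572 kcal ÷ 4 kcal/g = 143 g.

143 g/day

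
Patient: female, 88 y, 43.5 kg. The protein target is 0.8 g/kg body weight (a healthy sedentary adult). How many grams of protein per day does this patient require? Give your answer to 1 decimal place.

Protein = 0.8 g/kg × 43.5 kg = 34.8 g/day.

34.8 g/day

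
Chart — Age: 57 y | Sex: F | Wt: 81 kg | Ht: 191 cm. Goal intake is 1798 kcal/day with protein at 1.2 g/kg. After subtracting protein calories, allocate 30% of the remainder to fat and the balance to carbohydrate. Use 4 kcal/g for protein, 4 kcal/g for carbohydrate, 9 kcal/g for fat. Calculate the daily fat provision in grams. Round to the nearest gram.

Protein = 1.2 × 81 = 97.2 g → 97.2 × 4 = 388.8 kcal.
Non-protein calories = 1798 − 388.8 = 1409.2 kcal.
Fat: 30% × 1409.2 = 422.76 kcal; carbohydrate: 986.44 kcal.
Fat: 422.76 kcal ÷ 9 kcal/g = 46.9733 g.

47 g/day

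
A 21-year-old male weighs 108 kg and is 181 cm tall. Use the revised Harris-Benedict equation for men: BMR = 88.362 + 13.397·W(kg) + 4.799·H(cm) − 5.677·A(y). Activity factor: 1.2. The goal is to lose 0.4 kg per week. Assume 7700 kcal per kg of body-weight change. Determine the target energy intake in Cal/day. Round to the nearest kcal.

2302 Cal/day

Harris-Benedict: BMR = 88.362 + 13.397(108) + 4.799(181) − 5.677(21) = 2284.64 kcal/day.
TEE = 2284.64 × 1.2 = 2741.568 kcal/day.
Required daily deficit = 0.4 × 7700 ÷ 7 = 440 kcal/day.
Target intake = 2741.568 − 440 = 2301.568 kcal/day.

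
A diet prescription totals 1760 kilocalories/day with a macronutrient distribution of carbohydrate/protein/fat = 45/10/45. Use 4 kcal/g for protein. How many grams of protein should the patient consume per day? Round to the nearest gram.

44 g/day

Protein energy = 10% × 1760 = 176 kcal.
At 4 kcal/g: 176 ÷ 4 = 44 g.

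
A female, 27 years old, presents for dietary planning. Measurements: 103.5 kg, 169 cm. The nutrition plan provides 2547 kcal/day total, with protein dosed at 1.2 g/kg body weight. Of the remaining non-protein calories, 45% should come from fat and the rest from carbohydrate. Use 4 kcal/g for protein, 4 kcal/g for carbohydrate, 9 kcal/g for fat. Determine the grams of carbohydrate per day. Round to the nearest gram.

282 g/day

Protein = 1.2 × 103.5 = 124.2 g → 124.2 × 4 = 496.8 kcal.
Non-protein calories = 2547 − 496.8 = 2050.2 kcal.
Fat: 45% × 2050.2 = 922.59 kcal; carbohydrate: 1127.61 kcal.
Carbohydrate: 1127.61 kcal ÷ 4 kcal/g = 281.9025 g.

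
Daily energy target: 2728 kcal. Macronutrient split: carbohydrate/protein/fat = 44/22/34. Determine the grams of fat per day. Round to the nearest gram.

103 g/day

Fat energy = 34% × 2728 = 927.52 kcal.
At 9 kcal/g: 927.52 ÷ 9 = 103.0578 g.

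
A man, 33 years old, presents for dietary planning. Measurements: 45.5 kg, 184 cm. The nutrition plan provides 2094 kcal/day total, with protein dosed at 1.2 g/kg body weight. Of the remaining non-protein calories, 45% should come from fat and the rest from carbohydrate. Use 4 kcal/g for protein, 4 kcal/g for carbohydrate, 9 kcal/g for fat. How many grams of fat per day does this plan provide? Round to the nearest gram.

94 g/day

Protein = 1.2 × 45.5 = 54.6 g → 54.6 × 4 = 218.4 kcal.
Non-protein calories = 2094 − 218.4 = 1875.6 kcal.
Fat: 45% × 1875.6 = 844.02 kcal; carbohydrate: 1031.58 kcal.
Fat: 844.02 kcal ÷ 9 kcal/g = 93.78 g.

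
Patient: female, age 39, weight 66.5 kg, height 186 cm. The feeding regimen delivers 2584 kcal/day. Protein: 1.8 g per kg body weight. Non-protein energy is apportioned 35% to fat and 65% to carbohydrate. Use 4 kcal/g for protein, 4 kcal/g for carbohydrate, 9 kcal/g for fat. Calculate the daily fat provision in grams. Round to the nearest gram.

Protein = 1.8 × 66.5 = 119.7 g → 119.7 × 4 = 478.8 kcal.
Non-protein calories = 2584 − 478.8 = 2105.2 kcal.
Fat: 35% × 2105.2 = 736.82 kcal; carbohydrate: 1368.38 kcal.
Fat: 736.82 kcal ÷ 9 kcal/g = 81.8689 g.

82 g/day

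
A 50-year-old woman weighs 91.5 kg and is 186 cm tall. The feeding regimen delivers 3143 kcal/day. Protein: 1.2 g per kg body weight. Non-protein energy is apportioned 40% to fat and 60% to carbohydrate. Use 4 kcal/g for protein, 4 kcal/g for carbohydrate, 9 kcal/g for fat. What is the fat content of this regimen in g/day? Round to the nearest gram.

120 g/day

Protein = 1.2 × 91.5 = 109.8 g → 109.8 × 4 = 439.2 kcal.
Non-protein calories = 3143 − 439.2 = 2703.8 kcal.
Fat: 40% × 2703.8 = 1081.52 kcal; carbohydrate: 1622.28 kcal.
Fat: 1081.52 kcal ÷ 9 kcal/g = 120.1689 g.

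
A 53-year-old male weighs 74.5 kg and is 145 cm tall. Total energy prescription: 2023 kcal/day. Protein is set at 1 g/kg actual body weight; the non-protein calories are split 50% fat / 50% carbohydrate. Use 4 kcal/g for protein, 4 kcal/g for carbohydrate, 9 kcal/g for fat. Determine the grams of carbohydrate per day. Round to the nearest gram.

216 g/day

Protein = 1 × 74.5 = 74.5 g → 74.5 × 4 = 298 kcal.
Non-protein calories = 2023 − 298 = 1725 kcal.
Fat: 50% × 1725 = 862.5 kcal; carbohydrate: 862.5 kcal.
Carbohydrate: 862.5 kcal ÷ 4 kcal/g = 215.625 g.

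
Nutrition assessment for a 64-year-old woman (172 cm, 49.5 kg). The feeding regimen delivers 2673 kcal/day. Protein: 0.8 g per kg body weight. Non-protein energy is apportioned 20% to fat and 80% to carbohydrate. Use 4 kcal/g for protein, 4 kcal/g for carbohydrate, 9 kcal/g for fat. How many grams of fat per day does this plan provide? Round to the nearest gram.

56 g/day

Protein = 0.8 × 49.5 = 39.6 g → 39.6 × 4 = 158.4 kcal.
Non-protein calories = 2673 − 158.4 = 2514.6 kcal.
Fat: 20% × 2514.6 = 502.92 kcal; carbohydrate: 2011.68 kcal.
Fat: 502.92 kcal ÷ 9 kcal/g = 55.88 g.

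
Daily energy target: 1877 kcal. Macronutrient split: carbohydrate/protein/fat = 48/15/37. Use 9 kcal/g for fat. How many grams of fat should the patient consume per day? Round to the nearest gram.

Fat energy = 37% × 1877 = 694.49 kcal.
At 9 kcal/g: 694.49 ÷ 9 = 77.1656 g.

77 g/day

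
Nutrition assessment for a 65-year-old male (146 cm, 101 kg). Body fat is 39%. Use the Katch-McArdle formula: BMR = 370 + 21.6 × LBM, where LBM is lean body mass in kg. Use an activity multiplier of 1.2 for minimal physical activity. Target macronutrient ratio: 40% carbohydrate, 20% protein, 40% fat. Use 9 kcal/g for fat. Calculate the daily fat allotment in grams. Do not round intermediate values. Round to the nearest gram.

LBM = 101 × (1 − 0.39) = 61.61 kg. Katch-McArdle: BMR = 370 + 21.6 × 61.61 = 1700.776 kcal/day.
TEE = 1700.776 × 1.2 = 2040.9312 kcal/day.
Fat energy = 40% × 2040.9312 = 816.3725 kcal.
Fat = 816.3725 ÷ 9 kcal/g = 90.7081 g.

91 g/day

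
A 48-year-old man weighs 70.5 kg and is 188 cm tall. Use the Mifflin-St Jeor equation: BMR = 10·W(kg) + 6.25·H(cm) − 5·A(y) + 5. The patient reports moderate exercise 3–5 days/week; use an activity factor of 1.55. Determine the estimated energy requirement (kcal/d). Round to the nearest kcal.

2550 kcal/d

Mifflin-St Jeor (male): BMR = 10(70.5) + 6.25(188) − 5(48) + 5 = 705 + 1175 − 240 + 5 = 1645 kcal/day.
TEE = BMR × activity factor = 1645 × 1.55 = 2549.75 kcal/day.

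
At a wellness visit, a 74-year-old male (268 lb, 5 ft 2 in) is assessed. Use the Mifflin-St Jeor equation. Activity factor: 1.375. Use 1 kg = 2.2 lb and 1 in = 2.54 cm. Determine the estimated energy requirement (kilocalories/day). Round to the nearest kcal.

2526 kilocalories/day

Convert to metric: weight = 268 ÷ 2.2 = 121.8182 kg; height = (5×12 + 2) × 2.54 = 62 × 2.54 = 157.48 cm.
Mifflin-St Jeor (male): BMR = 10(121.8182) + 6.25(157.48) − 5(74) + 5 = 1218.1818 + 984.25 − 370 + 5 = 1837.4318 kcal/day.
TEE = BMR × activity factor = 1837.4318 × 1.375 = 2526.4688 kcal/day.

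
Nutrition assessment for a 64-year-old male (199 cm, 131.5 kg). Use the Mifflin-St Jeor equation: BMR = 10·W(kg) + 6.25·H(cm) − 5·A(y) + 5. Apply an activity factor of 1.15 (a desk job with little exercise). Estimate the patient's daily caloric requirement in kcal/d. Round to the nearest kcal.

2580 kcal/d

Mifflin-St Jeor (male): BMR = 10(131.5) + 6.25(199) − 5(64) + 5 = 1315 + 1243.75 − 320 + 5 = 2243.75 kcal/day.
TEE = BMR × activity factor = 2243.75 × 1.15 = 2580.3125 kcal/day.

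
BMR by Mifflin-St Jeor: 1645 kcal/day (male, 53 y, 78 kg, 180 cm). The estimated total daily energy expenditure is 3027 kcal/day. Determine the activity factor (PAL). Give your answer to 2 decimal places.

Activity factor = TEE ÷ BMR = 3027 ÷ 1645 = 1.84.

1.84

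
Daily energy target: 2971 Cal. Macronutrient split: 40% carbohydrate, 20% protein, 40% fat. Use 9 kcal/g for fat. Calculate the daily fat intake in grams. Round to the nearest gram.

132 g/day

Fat energy = 40% × 2971 = 1188.4 kcal.
At 9 kcal/g: 1188.4 ÷ 9 = 132.0444 g.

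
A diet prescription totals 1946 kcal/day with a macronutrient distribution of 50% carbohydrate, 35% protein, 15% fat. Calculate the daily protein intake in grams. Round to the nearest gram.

170 g/day

Protein energy = 35% × 1946 = 681.1 kcal.
At 4 kcal/g: 681.1 ÷ 4 = 170.275 g.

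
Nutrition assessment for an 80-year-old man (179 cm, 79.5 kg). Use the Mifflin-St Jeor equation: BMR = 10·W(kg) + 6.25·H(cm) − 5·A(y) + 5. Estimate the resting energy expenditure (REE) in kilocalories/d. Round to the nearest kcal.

1519 kilocalories/d

Mifflin-St Jeor (male): BMR = 10(79.5) + 6.25(179) − 5(80) + 5 = 795 + 1118.75 − 400 + 5 = 1518.75 kcal/day.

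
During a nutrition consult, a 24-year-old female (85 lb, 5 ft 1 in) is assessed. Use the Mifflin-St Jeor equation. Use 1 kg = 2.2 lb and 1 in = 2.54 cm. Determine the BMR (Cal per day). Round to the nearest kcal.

1074 Cal per day

Convert to metric: weight = 85 ÷ 2.2 = 38.6364 kg; height = (5×12 + 1) × 2.54 = 61 × 2.54 = 154.94 cm.
Mifflin-St Jeor (female): BMR = 10(38.6364) + 6.25(154.94) − 5(24) − 161 = 386.3636 + 968.375 − 120 − 161 = 1073.7386 kcal/day.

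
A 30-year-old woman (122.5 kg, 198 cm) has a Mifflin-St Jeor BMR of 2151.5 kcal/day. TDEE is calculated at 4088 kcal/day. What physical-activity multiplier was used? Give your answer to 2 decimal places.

1.90

Activity factor = TEE ÷ BMR = 4088 ÷ 2151.5 = 1.9.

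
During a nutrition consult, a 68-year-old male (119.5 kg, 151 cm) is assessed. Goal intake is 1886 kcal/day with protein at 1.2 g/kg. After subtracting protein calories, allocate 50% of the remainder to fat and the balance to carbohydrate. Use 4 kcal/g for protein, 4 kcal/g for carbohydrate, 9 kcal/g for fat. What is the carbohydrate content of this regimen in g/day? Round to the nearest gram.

Protein = 1.2 × 119.5 = 143.4 g → 143.4 × 4 = 573.6 kcal.
Non-protein calories = 1886 − 573.6 = 1312.4 kcal.
Fat: 50% × 1312.4 = 656.2 kcal; carbohydrate: 656.2 kcal.
Carbohydrate: 656.2 kcal ÷ 4 kcal/g = 164.05 g.

164 g/day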